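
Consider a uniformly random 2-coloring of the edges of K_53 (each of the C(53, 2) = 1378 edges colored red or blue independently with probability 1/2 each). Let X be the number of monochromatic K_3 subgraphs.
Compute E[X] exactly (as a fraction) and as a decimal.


Let X = Σ_S X_S over the C(53, 3) = 23426 subsets S of size 3, where X_S = 1 if the K_3 on S is monochromatic.
For a fixed S, the K_3 on S has C(3, 2) = 3 edges. P[all 3 edges red] = (1/2)^3, and likewise for blue, so P[monochromatic] = 2·(1/2)^3 = 2^{1 − 3} = 1/4.
Summing: E[X] = C(53, 3) · 2^{1 − 3} = 23426 · 1/4 = 11713/2.
Numerically: E[X] ≈ 5856.500000.

E[X] = C(53,3)·2^(1−C(3,2)) = 11713/2 ≈ 5856.500000.


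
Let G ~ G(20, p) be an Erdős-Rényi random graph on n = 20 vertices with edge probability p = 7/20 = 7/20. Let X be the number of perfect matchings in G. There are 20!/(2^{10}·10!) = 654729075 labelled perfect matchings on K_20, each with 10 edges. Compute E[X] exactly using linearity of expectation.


K_20 has 20!/(2^{10}·10!) = 654729075 labelled perfect matchings.
For each such perfect matching H, let X_H = 1 if all 10 edges of H are present in G. Then P[X_H = 1] = p^{10} = (7/20)^{10} = 282475249/10240000000000.
By linearity: E[X] = Σ_H E[X_H] = 654729075 · p^{10} = 654729075 · 282475249/10240000000000 = 7397790339526587/409600000000.
Numerically: E[X] ≈ 18061.

E[X] = 654729075 · (7/20)^{10} = 7397790339526587/409600000000 ≈ 18061.


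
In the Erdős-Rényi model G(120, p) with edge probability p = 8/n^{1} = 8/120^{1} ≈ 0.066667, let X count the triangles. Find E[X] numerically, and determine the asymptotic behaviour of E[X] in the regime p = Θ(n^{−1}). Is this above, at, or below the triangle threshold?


Number of potential triangles: C(120, 3) = 280840.
Each occurs with probability p³ ≈ (0.066667)³ ≈ 2.9629630e-04.
By linearity: E[X] = C(120, 3)·p³ ≈ 280840 · 2.9629630e-04 ≈ 83.21185.
Here α = 1, so p = 8/n is exactly at the triangle threshold p ~ 1/n. Asymptotically E[X] → c³/6 = 8³/6 = 256/3 ≈ 85.33333, a bounded constant. In this regime the triangle count is asymptotically Poisson(c³/6).

E[X] ≈ 83.21185; in regime p = Θ(1/n^{1}) E[X] stays bounded (at the triangle threshold p ~ 1/n).


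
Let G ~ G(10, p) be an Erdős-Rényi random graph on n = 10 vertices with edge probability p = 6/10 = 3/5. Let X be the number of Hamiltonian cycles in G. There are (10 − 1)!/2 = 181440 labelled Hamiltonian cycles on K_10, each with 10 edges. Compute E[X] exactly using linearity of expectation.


K_10 has (10 − 1)!/2 = 181440 labelled Hamiltonian cycles.
For each such Hamiltonian cycle H, let X_H = 1 if all 10 edges of H are present in G. Then P[X_H = 1] = p^{10} = (3/5)^{10} = 59049/9765625.
Summing the indicators: E[X] = Σ_H E[X_H] = 181440 · p^{10} = 181440 · 59049/9765625 = 2142770112/1953125.
Numerically: E[X] ≈ 1097.1.

E[X] = 181440 · (3/5)^{10} = 2142770112/1953125 ≈ 1097.1.


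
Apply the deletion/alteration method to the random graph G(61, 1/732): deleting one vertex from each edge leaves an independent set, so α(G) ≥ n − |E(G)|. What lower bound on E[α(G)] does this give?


E[|E(G)|] = C(61, 2)·p = 1830 · (1/732) = 5/2.
E[α(G)] ≥ n − E[|E(G)|] = 61 − 5/2 = 117/2.
Numerically: ≈ 58.5000.
(This is only a lower bound; the true E[α(G)] may be larger.)

E[α(G)] ≥ 117/2 ≈ 58.5000.


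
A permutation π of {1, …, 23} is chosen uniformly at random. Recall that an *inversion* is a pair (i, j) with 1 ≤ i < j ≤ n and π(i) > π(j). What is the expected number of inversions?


Write X = Σ X_I over the C(23, 2) = 253 pairs i < j, with X_I the indicator of one inversion.
There are 253 indicators.
For each fixed pair i < j, the values π(i) and π(j) are two distinct elements of {1, …, 23} in uniformly random order; by symmetry P[π(i) > π(j)] = 1/2.
By linearity: E[X] = 253 · (1/2) = C(23, 2) · (1/2) = 253/2 = 253/2 ≈ 126.500000.

E[X] = 253/2 = 126.500000.


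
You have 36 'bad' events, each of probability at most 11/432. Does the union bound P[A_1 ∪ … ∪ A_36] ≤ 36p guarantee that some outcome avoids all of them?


Union bound: P[∪_{i=1}^{36} A_i] ≤ Σ_i P[A_i] ≤ 36·p = 36·(11/432) = 11/12.
Numerically: 11/12 ≈ 0.916667.
Is 11/12 < 1? YES.
Since P[∪ A_i] ≤ 11/12 < 1, the complement has P[∩ A_i^c] ≥ 1 − 11/12 = 1/12 > 0, so some outcome avoids every A_i.

36·p = 11/12 ≈ 0.916667; existence CERTIFIED by the union bound.


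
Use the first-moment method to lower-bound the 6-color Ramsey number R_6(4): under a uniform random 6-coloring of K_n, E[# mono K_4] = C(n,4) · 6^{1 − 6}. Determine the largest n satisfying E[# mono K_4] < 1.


We need C(n, 4) · 6^{1 − 6} < 1, i.e. C(n, 4) < 6^{6 − 1} = 7776.
Check values of n near the boundary:
  n = 20: C(20, 4) = 4845; 4845 < 7776? YES
  n = 21: C(21, 4) = 5985; 5985 < 7776? YES
  n = 22: C(22, 4) = 7315; 7315 < 7776? YES
  n = 23: C(23, 4) = 8855; 8855 < 7776? NO
  n = 24: C(24, 4) = 10626; 10626 < 7776? NO
The largest n with C(n, 4) < 7776 is n = 22 (where E[X] = 7315/7776 ≈ 0.9407150). Hence R_6(4) > 22, i.e. R_6(4) ≥ 23.

Largest n = 22; hence R_6(4) > 22.


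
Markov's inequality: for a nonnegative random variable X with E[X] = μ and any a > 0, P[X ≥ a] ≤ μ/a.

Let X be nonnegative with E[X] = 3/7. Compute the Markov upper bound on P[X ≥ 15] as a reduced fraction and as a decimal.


μ = E[X] = 3/7, a = 15.
Markov: P[X ≥ 15] ≤ μ/a = (3/7)/15 = 1/35.
Numerically: ≈ 0.0286.
(Since a = 15 > μ = 0.4286, the bound 1/35 is < 1 and informative.)

P[X ≥ 15] ≤ 1/35 ≈ 0.0286.


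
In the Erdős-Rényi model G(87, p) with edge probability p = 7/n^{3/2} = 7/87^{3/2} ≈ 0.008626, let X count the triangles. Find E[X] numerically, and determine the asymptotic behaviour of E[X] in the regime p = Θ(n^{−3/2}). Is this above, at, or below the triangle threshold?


Number of potential triangles: C(87, 3) = 105995.
Each occurs with probability p³ ≈ (0.008626)³ ≈ 6.418854e-07.
By linearity: E[X] = C(87, 3)·p³ ≈ 105995 · 6.418854e-07 ≈ 0.0680.
Since α = 3/2 > 1, p = c/n^{3/2} = o(1/n) is below the triangle threshold p ~ 1/n. Asymptotically E[X] ~ (c³/6)·n^{3(1−α)} = (7³/6)·n^{-1.5} → 0, so by Markov's inequality G has no triangles w.h.p.

E[X] ≈ 0.0680; in regime p = Θ(1/n^{3/2}) E[X] tends to 0 (below the triangle threshold p ~ 1/n).


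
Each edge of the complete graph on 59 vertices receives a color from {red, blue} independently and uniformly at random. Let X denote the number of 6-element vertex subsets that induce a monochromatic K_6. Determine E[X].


Let X = Σ_S X_S over the C(59, 6) = 45057474 subsets S of size 6, where X_S = 1 if the K_6 on S is monochromatic.
For a fixed S, the K_6 on S has C(6, 2) = 15 edges. P[all 15 edges red] = (1/2)^15, and likewise for blue, so P[monochromatic] = 2·(1/2)^15 = 2^{1 − 15} = 1/16384.
Summing: E[X] = C(59, 6) · 2^{1 − 15} = 45057474 · 1/16384 = 22528737/8192.
Numerically: E[X] ≈ 2750.090.

E[X] = C(59,6)·2^(1−C(6,2)) = 22528737/8192 ≈ 2750.090.


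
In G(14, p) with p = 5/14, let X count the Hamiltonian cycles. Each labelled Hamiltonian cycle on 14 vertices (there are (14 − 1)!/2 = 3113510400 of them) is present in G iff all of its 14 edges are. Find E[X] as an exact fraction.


K_14 has (14 − 1)!/2 = 3113510400 labelled Hamiltonian cycles.
For each such Hamiltonian cycle H, let X_H = 1 if all 14 edges of H are present in G. Then P[X_H = 1] = p^{14} = (5/14)^{14} = 6103515625/11112006825558016.
By linearity: E[X] = Σ_H E[X_H] = 3113510400 · p^{14} = 3113510400 · 6103515625/11112006825558016 = 5302276611328125/3100448333024.
Numerically: E[X] ≈ 1710.

E[X] = 3113510400 · (5/14)^{14} = 5302276611328125/3100448333024 ≈ 1710.


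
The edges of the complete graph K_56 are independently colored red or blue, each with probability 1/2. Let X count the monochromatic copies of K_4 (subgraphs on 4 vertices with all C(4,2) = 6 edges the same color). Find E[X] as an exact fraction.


Let X = Σ_S X_S over the C(56, 4) = 367290 subsets S of size 4, where X_S = 1 if the K_4 on S is monochromatic.
For a fixed S, the K_4 on S has C(4, 2) = 6 edges. P[all 6 edges red] = (1/2)^6, and likewise for blue, so P[monochromatic] = 2·(1/2)^6 = 2^{1 − 6} = 1/32.
By linearity of expectation: E[X] = C(56, 4) · 2^{1 − 6} = 367290 · 1/32 = 183645/16.
Numerically: E[X] ≈ 11477.812500.

E[X] = C(56,4)·2^(1−C(4,2)) = 183645/16 ≈ 11477.812500.


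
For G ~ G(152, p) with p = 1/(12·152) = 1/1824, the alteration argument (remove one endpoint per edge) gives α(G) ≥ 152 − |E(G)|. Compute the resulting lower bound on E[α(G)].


E[|E(G)|] = C(152, 2)·p = 11476 · (1/1824) = 151/24.
E[α(G)] ≥ n − E[|E(G)|] = 152 − 151/24 = 3497/24.
Numerically: ≈ 145.708333.
(This is only a lower bound; the true E[α(G)] may be larger.)

E[α(G)] ≥ 3497/24 ≈ 145.708333.


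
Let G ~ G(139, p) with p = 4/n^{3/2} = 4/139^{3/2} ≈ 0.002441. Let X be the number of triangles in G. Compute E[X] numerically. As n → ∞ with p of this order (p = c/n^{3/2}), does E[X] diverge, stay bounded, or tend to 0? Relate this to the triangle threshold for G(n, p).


Number of potential triangles: C(139, 3) = 437989.
Each occurs with probability p³ ≈ (0.002441)³ ≈ 1.454164e-08.
By linearity: E[X] = C(139, 3)·p³ ≈ 437989 · 1.454164e-08 ≈ 0.0064.
Since α = 3/2 > 1, p = c/n^{3/2} = o(1/n) is below the triangle threshold p ~ 1/n. Asymptotically E[X] ~ (c³/6)·n^{3(1−α)} = (4³/6)·n^{-1.5} → 0, so by Markov's inequality G has no triangles w.h.p.

E[X] ≈ 0.0064; in regime p = Θ(1/n^{3/2}) E[X] tends to 0 (below the triangle threshold p ~ 1/n).


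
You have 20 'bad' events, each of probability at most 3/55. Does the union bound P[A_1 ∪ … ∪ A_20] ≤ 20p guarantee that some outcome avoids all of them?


Union bound: P[∪_{i=1}^{20} A_i] ≤ Σ_i P[A_i] ≤ 20·p = 20·(3/55) = 12/11.
Numerically: 12/11 ≈ 1.0909.
Is 12/11 < 1? NO.
Since the bound 12/11 is ≥ 1, the union bound is uninformative here; it does NOT by itself certify existence.

20·p = 12/11 ≈ 1.0909; existence NOT certified by the union bound.


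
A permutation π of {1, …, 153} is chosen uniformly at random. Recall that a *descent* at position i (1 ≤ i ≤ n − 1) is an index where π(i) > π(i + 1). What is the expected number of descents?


Write X = Σ X_I over i = 1, …, 152, with X_I the indicator of one descent.
There are 152 indicators.
For each fixed i, the pair (π(i), π(i+1)) is a uniformly random ordered pair of distinct values from {1, …, 153}; by symmetry P[π(i) > π(i+1)] = 1/2.
By linearity: E[X] = 152 · (1/2) = (153 − 1) · (1/2) = 76 ≈ 76.00000.

E[X] = 76 = 76.00000.


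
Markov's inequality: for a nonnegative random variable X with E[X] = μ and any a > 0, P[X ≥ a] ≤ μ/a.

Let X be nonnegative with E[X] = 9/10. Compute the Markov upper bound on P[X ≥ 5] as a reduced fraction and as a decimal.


μ = E[X] = 9/10, a = 5.
Markov: P[X ≥ 5] ≤ μ/a = (9/10)/5 = 9/50.
Numerically: ≈ 0.180.
(Since a = 5 > μ = 0.900, the bound 9/50 is < 1 and informative.)

P[X ≥ 5] ≤ 9/50 ≈ 0.180.


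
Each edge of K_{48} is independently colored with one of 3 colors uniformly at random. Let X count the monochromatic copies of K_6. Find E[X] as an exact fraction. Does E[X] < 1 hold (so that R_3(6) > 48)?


E[X] = C(48, 6) · 3^{1 − 15} = 12271512 · 3^{−14} = 12271512/4782969.
As a reduced fraction: E[X] = 4090504/1594323 ≈ 2.56567.
Is E[X] < 1? NO.
Since E[X] ≥ 1, the first-moment bound is inconclusive at n = 48; it does NOT by itself certify R_3(6) > 48.

E[X] = 4090504/1594323 ≈ 2.56567; E[X] ≥ 1; first-moment method inconclusive here.


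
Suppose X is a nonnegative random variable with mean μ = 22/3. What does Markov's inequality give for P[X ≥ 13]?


μ = E[X] = 22/3, a = 13.
Markov: P[X ≥ 13] ≤ μ/a = (22/3)/13 = 22/39.
Numerically: ≈ 0.564103.
(Since a = 13 > μ = 7.333333, the bound 22/39 is < 1 and informative.)

P[X ≥ 13] ≤ 22/39 ≈ 0.564103.


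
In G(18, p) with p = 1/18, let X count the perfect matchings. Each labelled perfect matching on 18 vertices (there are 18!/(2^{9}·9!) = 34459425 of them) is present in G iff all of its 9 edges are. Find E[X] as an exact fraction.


K_18 has 18!/(2^{9}·9!) = 34459425 labelled perfect matchings.
For each such perfect matching H, let X_H = 1 if all 9 edges of H are present in G. Then P[X_H = 1] = p^{9} = (1/18)^{9} = 1/198359290368.
By linearity: E[X] = Σ_H E[X_H] = 34459425 · p^{9} = 34459425 · 1/198359290368 = 425425/2448880128.
Numerically: E[X] ≈ 0.00017372.

E[X] = 34459425 · (1/18)^{9} = 425425/2448880128 ≈ 0.00017372.


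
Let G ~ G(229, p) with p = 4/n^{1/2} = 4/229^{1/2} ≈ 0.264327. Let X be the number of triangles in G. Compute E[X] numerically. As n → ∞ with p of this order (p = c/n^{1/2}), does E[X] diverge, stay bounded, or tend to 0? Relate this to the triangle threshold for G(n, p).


Number of potential triangles: C(229, 3) = 1975354.
Each occurs with probability p³ ≈ (0.264327)³ ≈ 1.84682928e-02.
By linearity: E[X] = C(229, 3)·p³ ≈ 1975354 · 1.84682928e-02 ≈ 36481.415984.
Since α = 1/2 < 1, p = c/n^{1/2} ≫ 1/n is above the triangle threshold p ~ 1/n. Asymptotically E[X] ~ (c³/6)·n^{3(1−α)} = (4³/6)·n^{1.5} → ∞; triangles are abundant w.h.p.

E[X] ≈ 36481.415984; in regime p = Θ(1/n^{1/2}) E[X] diverges (above the triangle threshold p ~ 1/n).


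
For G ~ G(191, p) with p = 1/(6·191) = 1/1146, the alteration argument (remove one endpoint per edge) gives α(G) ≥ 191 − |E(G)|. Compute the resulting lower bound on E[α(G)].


E[|E(G)|] = C(191, 2)·p = 18145 · (1/1146) = 95/6.
E[α(G)] ≥ n − E[|E(G)|] = 191 − 95/6 = 1051/6.
Numerically: ≈ 175.16667.
(This is only a lower bound; the true E[α(G)] may be larger.)

E[α(G)] ≥ 1051/6 ≈ 175.16667.


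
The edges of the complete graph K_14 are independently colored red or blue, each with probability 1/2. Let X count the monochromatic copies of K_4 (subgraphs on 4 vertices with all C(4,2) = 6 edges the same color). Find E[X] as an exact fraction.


Let X = Σ_S X_S over the C(14, 4) = 1001 subsets S of size 4, where X_S = 1 if the K_4 on S is monochromatic.
For a fixed S, the K_4 on S has C(4, 2) = 6 edges. P[all 6 edges red] = (1/2)^6, and likewise for blue, so P[monochromatic] = 2·(1/2)^6 = 2^{1 − 6} = 1/32.
Summing: E[X] = C(14, 4) · 2^{1 − 6} = 1001 · 1/32 = 1001/32.
Numerically: E[X] ≈ 31.281250.

E[X] = C(14,4)·2^(1−C(4,2)) = 1001/32 ≈ 31.281250.


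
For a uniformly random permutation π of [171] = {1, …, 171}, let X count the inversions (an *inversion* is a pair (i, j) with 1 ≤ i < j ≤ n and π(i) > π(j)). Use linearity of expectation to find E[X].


Write X = Σ X_I over the C(171, 2) = 14535 pairs i < j, with X_I the indicator of one inversion.
There are 14535 indicators.
For each fixed pair i < j, the values π(i) and π(j) are two distinct elements of {1, …, 171} in uniformly random order; by symmetry P[π(i) > π(j)] = 1/2.
By linearity: E[X] = 14535 · (1/2) = C(171, 2) · (1/2) = 14535/2 = 14535/2 ≈ 7267.5000.

E[X] = 14535/2 = 7267.5000.


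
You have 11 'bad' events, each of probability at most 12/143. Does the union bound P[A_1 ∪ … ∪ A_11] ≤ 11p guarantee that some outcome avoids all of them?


Union bound: P[∪_{i=1}^{11} A_i] ≤ Σ_i P[A_i] ≤ 11·p = 11·(12/143) = 12/13.
Numerically: 12/13 ≈ 0.923.
Is 12/13 < 1? YES.
Since P[∪ A_i] ≤ 12/13 < 1, the complement has P[∩ A_i^c] ≥ 1 − 12/13 = 1/13 > 0, so some outcome avoids every A_i.

11·p = 12/13 ≈ 0.923; existence CERTIFIED by the union bound.


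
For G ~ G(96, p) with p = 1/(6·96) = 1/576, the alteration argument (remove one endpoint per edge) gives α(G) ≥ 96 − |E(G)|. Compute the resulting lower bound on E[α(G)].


E[|E(G)|] = C(96, 2)·p = 4560 · (1/576) = 95/12.
E[α(G)] ≥ n − E[|E(G)|] = 96 − 95/12 = 1057/12.
Numerically: ≈ 88.083333.
(This is only a lower bound; the true E[α(G)] may be larger.)

E[α(G)] ≥ 1057/12 ≈ 88.083333.


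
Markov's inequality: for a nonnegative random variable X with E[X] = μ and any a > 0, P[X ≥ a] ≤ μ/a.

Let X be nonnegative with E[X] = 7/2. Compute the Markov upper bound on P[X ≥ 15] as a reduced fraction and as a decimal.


μ = E[X] = 7/2, a = 15.
Markov: P[X ≥ 15] ≤ μ/a = (7/2)/15 = 7/30.
Numerically: ≈ 0.233333.
(Since a = 15 > μ = 3.500000, the bound 7/30 is < 1 and informative.)

P[X ≥ 15] ≤ 7/30 ≈ 0.233333.


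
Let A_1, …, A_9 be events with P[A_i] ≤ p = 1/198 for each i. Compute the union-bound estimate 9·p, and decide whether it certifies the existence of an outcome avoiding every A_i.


Union bound: P[∪_{i=1}^{9} A_i] ≤ Σ_i P[A_i] ≤ 9·p = 9·(1/198) = 1/22.
Numerically: 1/22 ≈ 0.045.
Is 1/22 < 1? YES.
Since P[∪ A_i] ≤ 1/22 < 1, the complement has P[∩ A_i^c] ≥ 1 − 1/22 = 21/22 > 0, so some outcome avoids every A_i.

9·p = 1/22 ≈ 0.045; existence CERTIFIED by the union bound.


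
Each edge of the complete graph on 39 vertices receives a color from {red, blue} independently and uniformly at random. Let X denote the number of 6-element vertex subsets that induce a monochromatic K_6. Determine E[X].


Let X = Σ_S X_S over the C(39, 6) = 3262623 subsets S of size 6, where X_S = 1 if the K_6 on S is monochromatic.
For a fixed S, the K_6 on S has C(6, 2) = 15 edges. P[all 15 edges red] = (1/2)^15, and likewise for blue, so P[monochromatic] = 2·(1/2)^15 = 2^{1 − 15} = 1/16384.
Summing: E[X] = C(39, 6) · 2^{1 − 15} = 3262623 · 1/16384 = 3262623/16384.
Numerically: E[X] ≈ 199.1347.

E[X] = C(39,6)·2^(1−C(6,2)) = 3262623/16384 ≈ 199.1347.


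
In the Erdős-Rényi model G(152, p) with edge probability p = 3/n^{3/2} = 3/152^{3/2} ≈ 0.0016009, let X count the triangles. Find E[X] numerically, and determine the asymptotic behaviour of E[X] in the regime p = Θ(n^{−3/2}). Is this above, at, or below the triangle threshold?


Number of potential triangles: C(152, 3) = 573800.
Each occurs with probability p³ ≈ (0.0016009)³ ≈ 4.1026798e-09.
By linearity: E[X] = C(152, 3)·p³ ≈ 573800 · 4.1026798e-09 ≈ 0.00235.
Since α = 3/2 > 1, p = c/n^{3/2} = o(1/n) is below the triangle threshold p ~ 1/n. Asymptotically E[X] ~ (c³/6)·n^{3(1−α)} = (3³/6)·n^{-1.5} → 0, so by Markov's inequality G has no triangles w.h.p.

E[X] ≈ 0.00235; in regime p = Θ(1/n^{3/2}) E[X] tends to 0 (below the triangle threshold p ~ 1/n).


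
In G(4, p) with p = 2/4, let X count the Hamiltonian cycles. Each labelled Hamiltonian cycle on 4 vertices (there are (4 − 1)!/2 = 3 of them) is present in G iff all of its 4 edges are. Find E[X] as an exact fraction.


K_4 has (4 − 1)!/2 = 3 labelled Hamiltonian cycles.
For each such Hamiltonian cycle H, let X_H = 1 if all 4 edges of H are present in G. Then P[X_H = 1] = p^{4} = (1/2)^{4} = 1/16.
By linearity: E[X] = Σ_H E[X_H] = 3 · p^{4} = 3 · 1/16 = 3/16.
Numerically: E[X] ≈ 0.1875.

E[X] = 3 · (1/2)^{4} = 3/16 ≈ 0.1875.


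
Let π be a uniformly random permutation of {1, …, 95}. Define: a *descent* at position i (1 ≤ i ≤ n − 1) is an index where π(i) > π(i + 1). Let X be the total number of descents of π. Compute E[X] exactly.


Write X = Σ X_I over i = 1, …, 94, with X_I the indicator of one descent.
There are 94 indicators.
For each fixed i, the pair (π(i), π(i+1)) is a uniformly random ordered pair of distinct values from {1, …, 95}; by symmetry P[π(i) > π(i+1)] = 1/2.
By linearity: E[X] = 94 · (1/2) = (95 − 1) · (1/2) = 47 ≈ 47.000.

E[X] = 47 = 47.000.


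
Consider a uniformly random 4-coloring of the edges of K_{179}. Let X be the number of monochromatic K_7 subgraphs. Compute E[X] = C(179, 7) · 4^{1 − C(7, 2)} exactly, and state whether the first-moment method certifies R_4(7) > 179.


E[X] = C(179, 7) · 4^{1 − 21} = 1037437234460 · 4^{−20} = 1037437234460/1099511627776.
As a reduced fraction: E[X] = 259359308615/274877906944 ≈ 0.9435.
Is E[X] < 1? YES.
Since E[X] < 1, there exists a 4-coloring of K_{179} with no monochromatic K_7; hence R_4(7) > 179.

E[X] = 259359308615/274877906944 ≈ 0.9435; E[X] < 1, so R_4(7) > 179.


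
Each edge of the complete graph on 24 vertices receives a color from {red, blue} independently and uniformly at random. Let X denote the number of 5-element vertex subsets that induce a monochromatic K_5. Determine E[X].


Let X = Σ_S X_S over the C(24, 5) = 42504 subsets S of size 5, where X_S = 1 if the K_5 on S is monochromatic.
For a fixed S, the K_5 on S has C(5, 2) = 10 edges. P[all 10 edges red] = (1/2)^10, and likewise for blue, so P[monochromatic] = 2·(1/2)^10 = 2^{1 − 10} = 1/512.
By linearity of expectation: E[X] = C(24, 5) · 2^{1 − 10} = 42504 · 1/512 = 5313/64.
Numerically: E[X] ≈ 83.01562.

E[X] = C(24,5)·2^(1−C(5,2)) = 5313/64 ≈ 83.01562.


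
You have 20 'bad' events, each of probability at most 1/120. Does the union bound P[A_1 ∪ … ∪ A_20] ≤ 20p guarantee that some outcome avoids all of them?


Union bound: P[∪_{i=1}^{20} A_i] ≤ Σ_i P[A_i] ≤ 20·p = 20·(1/120) = 1/6.
Numerically: 1/6 ≈ 0.1667.
Is 1/6 < 1? YES.
Since P[∪ A_i] ≤ 1/6 < 1, the complement has P[∩ A_i^c] ≥ 1 − 1/6 = 5/6 > 0, so some outcome avoids every A_i.

20·p = 1/6 ≈ 0.1667; existence CERTIFIED by the union bound.


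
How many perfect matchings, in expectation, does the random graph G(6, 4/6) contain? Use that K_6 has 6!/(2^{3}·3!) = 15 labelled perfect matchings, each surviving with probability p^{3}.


K_6 has 6!/(2^{3}·3!) = 15 labelled perfect matchings.
For each such perfect matching H, let X_H = 1 if all 3 edges of H are present in G. Then P[X_H = 1] = p^{3} = (2/3)^{3} = 8/27.
By linearity: E[X] = Σ_H E[X_H] = 15 · p^{3} = 15 · 8/27 = 40/9.
Numerically: E[X] ≈ 4.4444.

E[X] = 15 · (2/3)^{3} = 40/9 ≈ 4.4444.


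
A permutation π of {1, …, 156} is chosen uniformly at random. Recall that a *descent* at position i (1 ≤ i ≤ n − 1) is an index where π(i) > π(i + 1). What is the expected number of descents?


Write X = Σ X_I over i = 1, …, 155, with X_I the indicator of one descent.
There are 155 indicators.
For each fixed i, the pair (π(i), π(i+1)) is a uniformly random ordered pair of distinct values from {1, …, 156}; by symmetry P[π(i) > π(i+1)] = 1/2.
By linearity: E[X] = 155 · (1/2) = (156 − 1) · (1/2) = 155/2 ≈ 77.500000.

E[X] = 155/2 = 77.500000.


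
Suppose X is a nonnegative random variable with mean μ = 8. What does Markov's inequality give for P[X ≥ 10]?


μ = E[X] = 8, a = 10.
Markov: P[X ≥ 10] ≤ μ/a = (8)/10 = 4/5.
Numerically: ≈ 0.80000.
(Since a = 10 > μ = 8.00000, the bound 4/5 is < 1 and informative.)

P[X ≥ 10] ≤ 4/5 ≈ 0.80000.


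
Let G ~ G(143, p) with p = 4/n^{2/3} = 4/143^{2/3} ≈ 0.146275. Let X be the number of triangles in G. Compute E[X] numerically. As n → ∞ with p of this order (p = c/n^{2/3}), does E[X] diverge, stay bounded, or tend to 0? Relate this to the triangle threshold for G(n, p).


Number of potential triangles: C(143, 3) = 477191.
Each occurs with probability p³ ≈ (0.146275)³ ≈ 3.12973740e-03.
By linearity: E[X] = C(143, 3)·p³ ≈ 477191 · 3.12973740e-03 ≈ 1493.482517.
Since α = 2/3 < 1, p = c/n^{2/3} ≫ 1/n is above the triangle threshold p ~ 1/n. Asymptotically E[X] ~ (c³/6)·n^{3(1−α)} = (4³/6)·n^{1} → ∞; triangles are abundant w.h.p.

E[X] ≈ 1493.482517; in regime p = Θ(1/n^{2/3}) E[X] diverges (above the triangle threshold p ~ 1/n).


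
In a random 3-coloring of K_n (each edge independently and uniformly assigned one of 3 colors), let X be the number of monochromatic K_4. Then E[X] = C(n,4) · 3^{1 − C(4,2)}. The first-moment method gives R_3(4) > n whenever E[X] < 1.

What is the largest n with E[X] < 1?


We need C(n, 4) · 3^{1 − 6} < 1, i.e. C(n, 4) < 3^{6 − 1} = 243.
Check values of n near the boundary:
  n = 9: C(9, 4) = 126; 126 < 243? YES
  n = 10: C(10, 4) = 210; 210 < 243? YES
  n = 11: C(11, 4) = 330; 330 < 243? NO
  n = 12: C(12, 4) = 495; 495 < 243? NO
  n = 13: C(13, 4) = 715; 715 < 243? NO
The largest n with C(n, 4) < 243 is n = 10 (where E[X] = 70/81 ≈ 0.8641975). Hence R_3(4) > 10, i.e. R_3(4) ≥ 11.

Largest n = 10; hence R_3(4) > 10.


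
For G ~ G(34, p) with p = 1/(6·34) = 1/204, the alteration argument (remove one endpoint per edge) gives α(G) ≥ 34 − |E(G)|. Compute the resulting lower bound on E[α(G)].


E[|E(G)|] = C(34, 2)·p = 561 · (1/204) = 11/4.
E[α(G)] ≥ n − E[|E(G)|] = 34 − 11/4 = 125/4.
Numerically: ≈ 31.250000.
(This is only a lower bound; the true E[α(G)] may be larger.)

E[α(G)] ≥ 125/4 ≈ 31.250000.


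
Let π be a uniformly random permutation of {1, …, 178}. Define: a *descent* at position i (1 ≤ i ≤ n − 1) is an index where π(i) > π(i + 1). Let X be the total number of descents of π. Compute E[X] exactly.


Write X = Σ X_I over i = 1, …, 177, with X_I the indicator of one descent.
There are 177 indicators.
For each fixed i, the pair (π(i), π(i+1)) is a uniformly random ordered pair of distinct values from {1, …, 178}; by symmetry P[π(i) > π(i+1)] = 1/2.
By linearity: E[X] = 177 · (1/2) = (178 − 1) · (1/2) = 177/2 ≈ 88.5000.

E[X] = 177/2 = 88.5000.


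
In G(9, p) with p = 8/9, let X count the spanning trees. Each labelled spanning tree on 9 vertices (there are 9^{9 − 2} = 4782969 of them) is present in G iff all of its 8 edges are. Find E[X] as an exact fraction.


K_9 has 9^{9 − 2} = 4782969 labelled spanning trees.
For each such spanning tree H, let X_H = 1 if all 8 edges of H are present in G. Then P[X_H = 1] = p^{8} = (8/9)^{8} = 16777216/43046721.
By linearity of expectation: E[X] = Σ_H E[X_H] = 4782969 · p^{8} = 4782969 · 16777216/43046721 = 16777216/9.
Numerically: E[X] ≈ 1.8641e+06.

E[X] = 4782969 · (8/9)^{8} = 16777216/9 ≈ 1.8641e+06.


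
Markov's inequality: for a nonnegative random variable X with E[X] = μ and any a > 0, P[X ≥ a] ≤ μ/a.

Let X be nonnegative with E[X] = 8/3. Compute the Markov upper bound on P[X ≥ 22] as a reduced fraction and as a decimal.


μ = E[X] = 8/3, a = 22.
Markov: P[X ≥ 22] ≤ μ/a = (8/3)/22 = 4/33.
Numerically: ≈ 0.1212.
(Since a = 22 > μ = 2.6667, the bound 4/33 is < 1 and informative.)

P[X ≥ 22] ≤ 4/33 ≈ 0.1212.


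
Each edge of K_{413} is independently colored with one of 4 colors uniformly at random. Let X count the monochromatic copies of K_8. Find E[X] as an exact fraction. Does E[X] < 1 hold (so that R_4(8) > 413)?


E[X] = C(413, 8) · 4^{1 − 28} = 19609040195022817 · 4^{−27} = 19609040195022817/18014398509481984.
As a reduced fraction: E[X] = 19609040195022817/18014398509481984 ≈ 1.088520.
Is E[X] < 1? NO.
Since E[X] ≥ 1, the first-moment bound is inconclusive at n = 413; it does NOT by itself certify R_4(8) > 413.

E[X] = 19609040195022817/18014398509481984 ≈ 1.088520; E[X] ≥ 1; first-moment method inconclusive here.


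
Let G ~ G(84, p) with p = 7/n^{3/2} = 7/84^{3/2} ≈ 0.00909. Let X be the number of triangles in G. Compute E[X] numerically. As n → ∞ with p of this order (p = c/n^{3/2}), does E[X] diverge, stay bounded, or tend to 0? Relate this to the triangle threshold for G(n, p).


Number of potential triangles: C(84, 3) = 95284.
Each occurs with probability p³ ≈ (0.00909)³ ≈ 7.51688e-07.
By linearity: E[X] = C(84, 3)·p³ ≈ 95284 · 7.51688e-07 ≈ 0.072.
Since α = 3/2 > 1, p = c/n^{3/2} = o(1/n) is below the triangle threshold p ~ 1/n. Asymptotically E[X] ~ (c³/6)·n^{3(1−α)} = (7³/6)·n^{-1.5} → 0, so by Markov's inequality G has no triangles w.h.p.

E[X] ≈ 0.072; in regime p = Θ(1/n^{3/2}) E[X] tends to 0 (below the triangle threshold p ~ 1/n).


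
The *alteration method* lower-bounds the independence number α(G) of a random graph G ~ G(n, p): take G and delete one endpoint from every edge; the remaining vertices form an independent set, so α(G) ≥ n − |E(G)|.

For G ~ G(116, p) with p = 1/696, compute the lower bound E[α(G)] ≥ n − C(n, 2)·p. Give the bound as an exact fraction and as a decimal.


E[|E(G)|] = C(116, 2)·p = 6670 · (1/696) = 115/12.
E[α(G)] ≥ n − E[|E(G)|] = 116 − 115/12 = 1277/12.
Numerically: ≈ 106.4167.
(This is only a lower bound; the true E[α(G)] may be larger.)

E[α(G)] ≥ 1277/12 ≈ 106.4167.


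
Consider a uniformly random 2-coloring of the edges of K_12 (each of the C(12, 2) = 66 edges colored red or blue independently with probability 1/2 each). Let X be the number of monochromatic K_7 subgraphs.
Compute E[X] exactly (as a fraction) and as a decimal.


Let X = Σ_S X_S over the C(12, 7) = 792 subsets S of size 7, where X_S = 1 if the K_7 on S is monochromatic.
For a fixed S, the K_7 on S has C(7, 2) = 21 edges. P[all 21 edges red] = (1/2)^21, and likewise for blue, so P[monochromatic] = 2·(1/2)^21 = 2^{1 − 21} = 1/1048576.
Summing: E[X] = C(12, 7) · 2^{1 − 21} = 792 · 1/1048576 = 99/131072.
Numerically: E[X] ≈ 0.001.

E[X] = C(12,7)·2^(1−C(7,2)) = 99/131072 ≈ 0.001.


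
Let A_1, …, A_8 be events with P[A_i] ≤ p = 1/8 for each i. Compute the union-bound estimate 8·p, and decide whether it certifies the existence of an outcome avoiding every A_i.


Union bound: P[∪_{i=1}^{8} A_i] ≤ Σ_i P[A_i] ≤ 8·p = 8·(1/8) = 1.
Numerically: 1 ≈ 1.000000.
Is 1 < 1? NO.
Since the bound 1 is ≥ 1, the union bound is uninformative here; it does NOT by itself certify existence.

8·p = 1 ≈ 1.000000; existence NOT certified by the union bound.


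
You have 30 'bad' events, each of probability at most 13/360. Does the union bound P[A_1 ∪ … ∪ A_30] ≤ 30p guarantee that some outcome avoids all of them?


Union bound: P[∪_{i=1}^{30} A_i] ≤ Σ_i P[A_i] ≤ 30·p = 30·(13/360) = 13/12.
Numerically: 13/12 ≈ 1.0833333.
Is 13/12 < 1? NO.
Since the bound 13/12 is ≥ 1, the union bound is uninformative here; it does NOT by itself certify existence.

30·p = 13/12 ≈ 1.0833333; existence NOT certified by the union bound.


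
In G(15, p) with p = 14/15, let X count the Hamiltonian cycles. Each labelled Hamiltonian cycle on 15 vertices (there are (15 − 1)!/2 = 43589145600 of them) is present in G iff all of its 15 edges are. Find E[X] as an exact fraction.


K_15 has (15 − 1)!/2 = 43589145600 labelled Hamiltonian cycles.
For each such Hamiltonian cycle H, let X_H = 1 if all 15 edges of H are present in G. Then P[X_H = 1] = p^{15} = (14/15)^{15} = 155568095557812224/437893890380859375.
Summing the indicators: E[X] = Σ_H E[X_H] = 43589145600 · p^{15} = 43589145600 · 155568095557812224/437893890380859375 = 1116227221067356419653632/72081298828125.
Numerically: E[X] ≈ 1.55e+10.

E[X] = 43589145600 · (14/15)^{15} = 1116227221067356419653632/72081298828125 ≈ 1.55e+10.


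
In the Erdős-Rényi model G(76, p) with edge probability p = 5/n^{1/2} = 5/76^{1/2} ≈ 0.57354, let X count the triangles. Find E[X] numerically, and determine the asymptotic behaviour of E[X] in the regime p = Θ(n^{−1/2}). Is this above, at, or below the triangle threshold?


Number of potential triangles: C(76, 3) = 70300.
Each occurs with probability p³ ≈ (0.57354)³ ≈ 1.8866425e-01.
By linearity: E[X] = C(76, 3)·p³ ≈ 70300 · 1.8866425e-01 ≈ 13263.09711.
Since α = 1/2 < 1, p = c/n^{1/2} ≫ 1/n is above the triangle threshold p ~ 1/n. Asymptotically E[X] ~ (c³/6)·n^{3(1−α)} = (5³/6)·n^{1.5} → ∞; triangles are abundant w.h.p.

E[X] ≈ 13263.09711; in regime p = Θ(1/n^{1/2}) E[X] diverges (above the triangle threshold p ~ 1/n).


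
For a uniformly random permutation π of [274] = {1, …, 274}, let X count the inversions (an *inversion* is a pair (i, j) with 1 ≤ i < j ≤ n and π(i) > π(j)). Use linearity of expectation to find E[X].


Write X = Σ X_I over the C(274, 2) = 37401 pairs i < j, with X_I the indicator of one inversion.
There are 37401 indicators.
For each fixed pair i < j, the values π(i) and π(j) are two distinct elements of {1, …, 274} in uniformly random order; by symmetry P[π(i) > π(j)] = 1/2.
By linearity: E[X] = 37401 · (1/2) = C(274, 2) · (1/2) = 37401/2 = 37401/2 ≈ 18700.500.

E[X] = 37401/2 = 18700.500.


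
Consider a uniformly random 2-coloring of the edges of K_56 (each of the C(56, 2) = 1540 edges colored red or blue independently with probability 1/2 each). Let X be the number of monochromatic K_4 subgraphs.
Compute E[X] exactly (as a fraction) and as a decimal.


Let X = Σ_S X_S over the C(56, 4) = 367290 subsets S of size 4, where X_S = 1 if the K_4 on S is monochromatic.
For a fixed S, the K_4 on S has C(4, 2) = 6 edges. P[all 6 edges red] = (1/2)^6, and likewise for blue, so P[monochromatic] = 2·(1/2)^6 = 2^{1 − 6} = 1/32.
Summing: E[X] = C(56, 4) · 2^{1 − 6} = 367290 · 1/32 = 183645/16.
Numerically: E[X] ≈ 11477.812500.

E[X] = C(56,4)·2^(1−C(4,2)) = 183645/16 ≈ 11477.812500.


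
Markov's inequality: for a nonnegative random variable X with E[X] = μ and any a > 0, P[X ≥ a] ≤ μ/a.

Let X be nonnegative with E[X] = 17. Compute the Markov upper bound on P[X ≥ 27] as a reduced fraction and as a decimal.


μ = E[X] = 17, a = 27.
Markov: P[X ≥ 27] ≤ μ/a = (17)/27 = 17/27.
Numerically: ≈ 0.629630.
(Since a = 27 > μ = 17.000000, the bound 17/27 is < 1 and informative.)

P[X ≥ 27] ≤ 17/27 ≈ 0.629630.


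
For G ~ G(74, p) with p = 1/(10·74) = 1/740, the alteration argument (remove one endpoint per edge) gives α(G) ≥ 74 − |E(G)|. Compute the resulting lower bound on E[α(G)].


E[|E(G)|] = C(74, 2)·p = 2701 · (1/740) = 73/20.
E[α(G)] ≥ n − E[|E(G)|] = 74 − 73/20 = 1407/20.
Numerically: ≈ 70.350.
(This is only a lower bound; the true E[α(G)] may be larger.)

E[α(G)] ≥ 1407/20 ≈ 70.350.


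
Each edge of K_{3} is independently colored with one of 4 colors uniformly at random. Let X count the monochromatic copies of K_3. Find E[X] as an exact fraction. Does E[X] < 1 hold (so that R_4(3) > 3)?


E[X] = C(3, 3) · 4^{1 − 3} = 1 · 4^{−2} = 1/16.
As a reduced fraction: E[X] = 1/16 ≈ 0.062.
Is E[X] < 1? YES.
Since E[X] < 1, there exists a 4-coloring of K_{3} with no monochromatic K_3; hence R_4(3) > 3.

E[X] = 1/16 ≈ 0.062; E[X] < 1, so R_4(3) > 3.


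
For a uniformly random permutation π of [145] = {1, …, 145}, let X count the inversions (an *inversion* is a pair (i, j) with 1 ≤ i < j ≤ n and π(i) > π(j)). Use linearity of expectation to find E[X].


Write X = Σ X_I over the C(145, 2) = 10440 pairs i < j, with X_I the indicator of one inversion.
There are 10440 indicators.
For each fixed pair i < j, the values π(i) and π(j) are two distinct elements of {1, …, 145} in uniformly random order; by symmetry P[π(i) > π(j)] = 1/2.
By linearity: E[X] = 10440 · (1/2) = C(145, 2) · (1/2) = 10440/2 = 5220 ≈ 5220.000000.

E[X] = 5220 = 5220.000000.


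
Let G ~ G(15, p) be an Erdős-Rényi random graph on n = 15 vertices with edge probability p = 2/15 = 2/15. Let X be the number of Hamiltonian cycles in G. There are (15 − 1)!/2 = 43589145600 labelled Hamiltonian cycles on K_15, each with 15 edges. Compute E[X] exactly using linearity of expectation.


K_15 has (15 − 1)!/2 = 43589145600 labelled Hamiltonian cycles.
For each such Hamiltonian cycle H, let X_H = 1 if all 15 edges of H are present in G. Then P[X_H = 1] = p^{15} = (2/15)^{15} = 32768/437893890380859375.
By linearity of expectation: E[X] = Σ_H E[X_H] = 43589145600 · p^{15} = 43589145600 · 32768/437893890380859375 = 235115905024/72081298828125.
Numerically: E[X] ≈ 0.00326.

E[X] = 43589145600 · (2/15)^{15} = 235115905024/72081298828125 ≈ 0.00326.


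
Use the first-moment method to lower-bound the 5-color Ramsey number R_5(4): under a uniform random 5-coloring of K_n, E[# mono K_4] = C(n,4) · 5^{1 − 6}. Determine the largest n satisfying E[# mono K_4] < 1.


We need C(n, 4) · 5^{1 − 6} < 1, i.e. C(n, 4) < 5^{6 − 1} = 3125.
Check values of n near the boundary:
  n = 13: C(13, 4) = 715; 715 < 3125? YES
  n = 14: C(14, 4) = 1001; 1001 < 3125? YES
  n = 15: C(15, 4) = 1365; 1365 < 3125? YES
  n = 16: C(16, 4) = 1820; 1820 < 3125? YES
  n = 17: C(17, 4) = 2380; 2380 < 3125? YES
  n = 18: C(18, 4) = 3060; 3060 < 3125? YES
  n = 19: C(19, 4) = 3876; 3876 < 3125? NO
The largest n with C(n, 4) < 3125 is n = 18 (where E[X] = 612/625 ≈ 0.9792). Hence R_5(4) > 18, i.e. R_5(4) ≥ 19.

Largest n = 18; hence R_5(4) > 18.


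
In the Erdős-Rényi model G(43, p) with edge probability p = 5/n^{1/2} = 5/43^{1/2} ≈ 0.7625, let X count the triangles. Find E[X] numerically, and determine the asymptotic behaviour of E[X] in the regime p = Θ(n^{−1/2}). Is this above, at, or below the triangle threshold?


Number of potential triangles: C(43, 3) = 12341.
Each occurs with probability p³ ≈ (0.7625)³ ≈ 4.433098e-01.
By linearity: E[X] = C(43, 3)·p³ ≈ 12341 · 4.433098e-01 ≈ 5470.8862.
Since α = 1/2 < 1, p = c/n^{1/2} ≫ 1/n is above the triangle threshold p ~ 1/n. Asymptotically E[X] ~ (c³/6)·n^{3(1−α)} = (5³/6)·n^{1.5} → ∞; triangles are abundant w.h.p.

E[X] ≈ 5470.8862; in regime p = Θ(1/n^{1/2}) E[X] diverges (above the triangle threshold p ~ 1/n).


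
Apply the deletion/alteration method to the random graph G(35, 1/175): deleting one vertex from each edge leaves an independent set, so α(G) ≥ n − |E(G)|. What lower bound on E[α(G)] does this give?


E[|E(G)|] = C(35, 2)·p = 595 · (1/175) = 17/5.
E[α(G)] ≥ n − E[|E(G)|] = 35 − 17/5 = 158/5.
Numerically: ≈ 31.6000.
(This is only a lower bound; the true E[α(G)] may be larger.)

E[α(G)] ≥ 158/5 ≈ 31.6000.


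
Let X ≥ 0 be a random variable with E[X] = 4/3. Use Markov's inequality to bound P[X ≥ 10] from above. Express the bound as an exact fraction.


μ = E[X] = 4/3, a = 10.
Markov: P[X ≥ 10] ≤ μ/a = (4/3)/10 = 2/15.
Numerically: ≈ 0.133333.
(Since a = 10 > μ = 1.333333, the bound 2/15 is < 1 and informative.)

P[X ≥ 10] ≤ 2/15 ≈ 0.133333.


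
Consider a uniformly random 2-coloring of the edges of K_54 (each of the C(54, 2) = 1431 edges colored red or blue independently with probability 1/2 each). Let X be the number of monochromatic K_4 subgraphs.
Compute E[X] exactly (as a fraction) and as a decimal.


Let X = Σ_S X_S over the C(54, 4) = 316251 subsets S of size 4, where X_S = 1 if the K_4 on S is monochromatic.
For a fixed S, the K_4 on S has C(4, 2) = 6 edges. P[all 6 edges red] = (1/2)^6, and likewise for blue, so P[monochromatic] = 2·(1/2)^6 = 2^{1 − 6} = 1/32.
Summing: E[X] = C(54, 4) · 2^{1 − 6} = 316251 · 1/32 = 316251/32.
Numerically: E[X] ≈ 9882.8438.

E[X] = C(54,4)·2^(1−C(4,2)) = 316251/32 ≈ 9882.8438.


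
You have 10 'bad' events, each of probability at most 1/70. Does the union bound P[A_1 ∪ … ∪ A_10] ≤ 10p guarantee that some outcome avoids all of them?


Union bound: P[∪_{i=1}^{10} A_i] ≤ Σ_i P[A_i] ≤ 10·p = 10·(1/70) = 1/7.
Numerically: 1/7 ≈ 0.1428571.
Is 1/7 < 1? YES.
Since P[∪ A_i] ≤ 1/7 < 1, the complement has P[∩ A_i^c] ≥ 1 − 1/7 = 6/7 > 0, so some outcome avoids every A_i.

10·p = 1/7 ≈ 0.1428571; existence CERTIFIED by the union bound.


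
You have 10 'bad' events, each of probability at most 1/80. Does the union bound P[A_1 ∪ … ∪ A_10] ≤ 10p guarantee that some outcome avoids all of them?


Union bound: P[∪_{i=1}^{10} A_i] ≤ Σ_i P[A_i] ≤ 10·p = 10·(1/80) = 1/8.
Numerically: 1/8 ≈ 0.1250.
Is 1/8 < 1? YES.
Since P[∪ A_i] ≤ 1/8 < 1, the complement has P[∩ A_i^c] ≥ 1 − 1/8 = 7/8 > 0, so some outcome avoids every A_i.

10·p = 1/8 ≈ 0.1250; existence CERTIFIED by the union bound.


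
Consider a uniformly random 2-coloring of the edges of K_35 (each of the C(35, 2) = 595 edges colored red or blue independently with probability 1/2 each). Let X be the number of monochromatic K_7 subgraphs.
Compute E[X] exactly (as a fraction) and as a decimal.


Let X = Σ_S X_S over the C(35, 7) = 6724520 subsets S of size 7, where X_S = 1 if the K_7 on S is monochromatic.
For a fixed S, the K_7 on S has C(7, 2) = 21 edges. P[all 21 edges red] = (1/2)^21, and likewise for blue, so P[monochromatic] = 2·(1/2)^21 = 2^{1 − 21} = 1/1048576.
By linearity of expectation: E[X] = C(35, 7) · 2^{1 − 21} = 6724520 · 1/1048576 = 840565/131072.
Numerically: E[X] ≈ 6.413002.

E[X] = C(35,7)·2^(1−C(7,2)) = 840565/131072 ≈ 6.413002.
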